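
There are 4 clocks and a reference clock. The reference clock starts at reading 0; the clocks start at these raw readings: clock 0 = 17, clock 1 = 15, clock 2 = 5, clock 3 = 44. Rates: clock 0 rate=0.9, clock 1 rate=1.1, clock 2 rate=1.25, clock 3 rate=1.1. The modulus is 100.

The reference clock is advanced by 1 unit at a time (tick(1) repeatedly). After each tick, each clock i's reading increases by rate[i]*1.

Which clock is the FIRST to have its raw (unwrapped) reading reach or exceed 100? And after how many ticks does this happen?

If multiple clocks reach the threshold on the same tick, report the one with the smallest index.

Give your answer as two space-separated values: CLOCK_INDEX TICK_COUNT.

Answer: 3 51

Derivation:
clock 0: start=17, rate=0.9, needs 100-17 = 83; ticks = ceil(83/0.9) = ceil(92.2222) = 93; reading at tick 93 = 17 + 0.9*93 = 100.7000
clock 1: start=15, rate=1.1, needs 100-15 = 85; ticks = ceil(85/1.1) = ceil(77.2727) = 78; reading at tick 78 = 15 + 1.1*78 = 100.8000
clock 2: start=5, rate=1.25, needs 100-5 = 95; ticks = ceil(95/1.25) = ceil(76.0000) = 76; reading at tick 76 = 5 + 1.25*76 = 100.0000
clock 3: start=44, rate=1.1, needs 100-44 = 56; ticks = ceil(56/1.1) = ceil(50.9091) = 51; reading at tick 51 = 44 + 1.1*51 = 100.1000
Minimum tick count = 51; winners = [3]; smallest index = 3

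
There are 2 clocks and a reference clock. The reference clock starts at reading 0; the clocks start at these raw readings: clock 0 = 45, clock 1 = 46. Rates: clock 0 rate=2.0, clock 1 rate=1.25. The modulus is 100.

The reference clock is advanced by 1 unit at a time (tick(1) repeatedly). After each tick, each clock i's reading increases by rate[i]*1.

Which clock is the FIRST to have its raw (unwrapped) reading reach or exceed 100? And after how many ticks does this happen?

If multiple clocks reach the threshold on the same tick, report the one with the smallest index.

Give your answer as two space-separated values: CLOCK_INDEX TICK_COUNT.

clock 0: start=45, rate=2.0, needs 100-45 = 55; ticks = ceil(55/2.0) = ceil(27.5000) = 28; reading at tick 28 = 45 + 2.0*28 = 101.0000
clock 1: start=46, rate=1.25, needs 100-46 = 54; ticks = ceil(54/1.25) = ceil(43.2000) = 44; reading at tick 44 = 46 + 1.25*44 = 101.0000
Minimum tick count = 28; winners = [0]; smallest index = 0

Answer: 0 28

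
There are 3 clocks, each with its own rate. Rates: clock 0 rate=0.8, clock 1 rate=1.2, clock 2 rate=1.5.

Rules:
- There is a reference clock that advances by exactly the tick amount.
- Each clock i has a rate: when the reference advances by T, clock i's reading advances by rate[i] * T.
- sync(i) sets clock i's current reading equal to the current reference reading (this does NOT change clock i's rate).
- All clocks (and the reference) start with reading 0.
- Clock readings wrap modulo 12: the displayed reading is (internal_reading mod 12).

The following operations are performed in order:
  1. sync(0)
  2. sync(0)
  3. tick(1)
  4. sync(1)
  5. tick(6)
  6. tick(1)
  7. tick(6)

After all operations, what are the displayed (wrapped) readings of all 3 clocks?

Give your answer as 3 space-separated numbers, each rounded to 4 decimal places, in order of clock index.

Answer: 11.2000 4.6000 9.0000

Derivation:
After op 1 sync(0): ref=0.0000 raw=[0.0000 0.0000 0.0000]
After op 2 sync(0): ref=0.0000 raw=[0.0000 0.0000 0.0000]
After op 3 tick(1): ref=1.0000 raw=[0.8000 1.2000 1.5000]
After op 4 sync(1): ref=1.0000 raw=[0.8000 1.0000 1.5000]
After op 5 tick(6): ref=7.0000 raw=[5.6000 8.2000 10.5000]
After op 6 tick(1): ref=8.0000 raw=[6.4000 9.4000 12.0000]
After op 7 tick(6): ref=14.0000 raw=[11.2000 16.6000 21.0000]
Wrap final raw readings (mod 12): 11.2000 mod 12 = 11.2000; 16.6000 mod 12 = 4.6000; 21.0000 mod 12 = 9.0000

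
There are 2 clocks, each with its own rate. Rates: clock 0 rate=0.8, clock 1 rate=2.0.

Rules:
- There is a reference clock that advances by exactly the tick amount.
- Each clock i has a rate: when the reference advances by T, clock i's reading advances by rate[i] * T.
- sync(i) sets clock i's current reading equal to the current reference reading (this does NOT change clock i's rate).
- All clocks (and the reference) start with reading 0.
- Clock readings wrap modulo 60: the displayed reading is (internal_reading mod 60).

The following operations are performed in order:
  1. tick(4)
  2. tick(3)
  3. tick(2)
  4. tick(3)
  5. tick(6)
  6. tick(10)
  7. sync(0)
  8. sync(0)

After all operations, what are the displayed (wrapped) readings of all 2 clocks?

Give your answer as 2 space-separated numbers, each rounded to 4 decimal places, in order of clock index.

After op 1 tick(4): ref=4.0000 raw=[3.2000 8.0000]
After op 2 tick(3): ref=7.0000 raw=[5.6000 14.0000]
After op 3 tick(2): ref=9.0000 raw=[7.2000 18.0000]
After op 4 tick(3): ref=12.0000 raw=[9.6000 24.0000]
After op 5 tick(6): ref=18.0000 raw=[14.4000 36.0000]
After op 6 tick(10): ref=28.0000 raw=[22.4000 56.0000]
After op 7 sync(0): ref=28.0000 raw=[28.0000 56.0000]
After op 8 sync(0): ref=28.0000 raw=[28.0000 56.0000]
Wrap final raw readings (mod 60): 28.0000 mod 60 = 28.0000; 56.0000 mod 60 = 56.0000

Answer: 28.0000 56.0000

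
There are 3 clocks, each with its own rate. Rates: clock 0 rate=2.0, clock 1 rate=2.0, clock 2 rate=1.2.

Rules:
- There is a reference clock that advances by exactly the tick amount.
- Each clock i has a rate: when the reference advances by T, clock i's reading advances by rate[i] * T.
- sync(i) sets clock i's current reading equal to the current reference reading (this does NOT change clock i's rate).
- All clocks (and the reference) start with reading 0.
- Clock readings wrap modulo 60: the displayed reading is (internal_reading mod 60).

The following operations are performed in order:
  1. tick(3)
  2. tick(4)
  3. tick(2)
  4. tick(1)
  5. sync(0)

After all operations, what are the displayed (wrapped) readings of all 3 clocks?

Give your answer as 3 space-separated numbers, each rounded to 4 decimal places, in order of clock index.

Answer: 10.0000 20.0000 12.0000

Derivation:
After op 1 tick(3): ref=3.0000 raw=[6.0000 6.0000 3.6000]
After op 2 tick(4): ref=7.0000 raw=[14.0000 14.0000 8.4000]
After op 3 tick(2): ref=9.0000 raw=[18.0000 18.0000 10.8000]
After op 4 tick(1): ref=10.0000 raw=[20.0000 20.0000 12.0000]
After op 5 sync(0): ref=10.0000 raw=[10.0000 20.0000 12.0000]
Wrap final raw readings (mod 60): 10.0000 mod 60 = 10.0000; 20.0000 mod 60 = 20.0000; 12.0000 mod 60 = 12.0000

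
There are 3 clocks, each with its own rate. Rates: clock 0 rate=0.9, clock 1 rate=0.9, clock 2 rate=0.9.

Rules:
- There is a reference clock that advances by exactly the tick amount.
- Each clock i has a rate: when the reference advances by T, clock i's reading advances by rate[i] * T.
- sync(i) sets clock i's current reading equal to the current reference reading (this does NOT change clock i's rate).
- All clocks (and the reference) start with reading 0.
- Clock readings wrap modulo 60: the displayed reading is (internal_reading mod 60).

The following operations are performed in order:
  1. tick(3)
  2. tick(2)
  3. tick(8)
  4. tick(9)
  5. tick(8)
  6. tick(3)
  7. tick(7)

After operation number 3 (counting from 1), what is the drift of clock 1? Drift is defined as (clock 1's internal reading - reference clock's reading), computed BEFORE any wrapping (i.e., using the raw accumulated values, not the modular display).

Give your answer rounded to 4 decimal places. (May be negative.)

Answer: -1.3000

Derivation:
After op 1 tick(3): ref=3.0000 raw=[2.7000 2.7000 2.7000]
After op 2 tick(2): ref=5.0000 raw=[4.5000 4.5000 4.5000]
After op 3 tick(8): ref=13.0000 raw=[11.7000 11.7000 11.7000]
Drift of clock 1 after op 3: 11.7000 - 13.0000 = -1.3000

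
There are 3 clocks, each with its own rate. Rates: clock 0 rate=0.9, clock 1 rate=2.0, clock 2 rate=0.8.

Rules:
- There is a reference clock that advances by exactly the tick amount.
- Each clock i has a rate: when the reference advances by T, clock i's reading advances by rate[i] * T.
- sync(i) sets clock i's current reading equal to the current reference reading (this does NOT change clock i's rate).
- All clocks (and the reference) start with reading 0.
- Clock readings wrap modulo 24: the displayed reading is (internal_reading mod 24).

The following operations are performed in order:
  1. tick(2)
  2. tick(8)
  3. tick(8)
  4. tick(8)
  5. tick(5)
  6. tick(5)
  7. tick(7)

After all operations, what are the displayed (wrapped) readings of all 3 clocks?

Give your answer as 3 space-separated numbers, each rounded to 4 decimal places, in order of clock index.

Answer: 14.7000 14.0000 10.4000

Derivation:
After op 1 tick(2): ref=2.0000 raw=[1.8000 4.0000 1.6000]
After op 2 tick(8): ref=10.0000 raw=[9.0000 20.0000 8.0000]
After op 3 tick(8): ref=18.0000 raw=[16.2000 36.0000 14.4000]
After op 4 tick(8): ref=26.0000 raw=[23.4000 52.0000 20.8000]
After op 5 tick(5): ref=31.0000 raw=[27.9000 62.0000 24.8000]
After op 6 tick(5): ref=36.0000 raw=[32.4000 72.0000 28.8000]
After op 7 tick(7): ref=43.0000 raw=[38.7000 86.0000 34.4000]
Wrap final raw readings (mod 24): 38.7000 mod 24 = 14.7000; 86.0000 mod 24 = 14.0000; 34.4000 mod 24 = 10.4000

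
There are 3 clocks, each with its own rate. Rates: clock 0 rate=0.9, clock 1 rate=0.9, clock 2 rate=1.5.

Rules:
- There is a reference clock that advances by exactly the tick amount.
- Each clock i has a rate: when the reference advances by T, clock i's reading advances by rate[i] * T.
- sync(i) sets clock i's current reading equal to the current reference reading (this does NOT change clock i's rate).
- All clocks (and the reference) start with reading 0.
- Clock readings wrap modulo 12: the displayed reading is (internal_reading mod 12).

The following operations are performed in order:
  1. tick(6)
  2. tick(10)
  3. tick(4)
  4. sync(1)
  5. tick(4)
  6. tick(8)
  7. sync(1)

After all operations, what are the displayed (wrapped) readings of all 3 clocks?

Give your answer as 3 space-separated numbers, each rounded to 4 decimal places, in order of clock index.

Answer: 4.8000 8.0000 0.0000

Derivation:
After op 1 tick(6): ref=6.0000 raw=[5.4000 5.4000 9.0000]
After op 2 tick(10): ref=16.0000 raw=[14.4000 14.4000 24.0000]
After op 3 tick(4): ref=20.0000 raw=[18.0000 18.0000 30.0000]
After op 4 sync(1): ref=20.0000 raw=[18.0000 20.0000 30.0000]
After op 5 tick(4): ref=24.0000 raw=[21.6000 23.6000 36.0000]
After op 6 tick(8): ref=32.0000 raw=[28.8000 30.8000 48.0000]
After op 7 sync(1): ref=32.0000 raw=[28.8000 32.0000 48.0000]
Wrap final raw readings (mod 12): 28.8000 mod 12 = 4.8000; 32.0000 mod 12 = 8.0000; 48.0000 mod 12 = 0.0000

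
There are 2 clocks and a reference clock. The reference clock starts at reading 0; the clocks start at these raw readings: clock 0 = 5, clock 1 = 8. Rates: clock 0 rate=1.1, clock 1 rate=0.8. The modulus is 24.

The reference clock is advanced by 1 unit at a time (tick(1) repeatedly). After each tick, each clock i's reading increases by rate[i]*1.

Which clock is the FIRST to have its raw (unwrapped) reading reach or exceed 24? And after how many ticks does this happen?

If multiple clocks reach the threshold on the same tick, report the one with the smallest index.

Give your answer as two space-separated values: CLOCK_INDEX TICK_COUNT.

Answer: 0 18

Derivation:
clock 0: start=5, rate=1.1, needs 24-5 = 19; ticks = ceil(19/1.1) = ceil(17.2727) = 18; reading at tick 18 = 5 + 1.1*18 = 24.8000
clock 1: start=8, rate=0.8, needs 24-8 = 16; ticks = ceil(16/0.8) = ceil(20.0000) = 20; reading at tick 20 = 8 + 0.8*20 = 24.0000
Minimum tick count = 18; winners = [0]; smallest index = 0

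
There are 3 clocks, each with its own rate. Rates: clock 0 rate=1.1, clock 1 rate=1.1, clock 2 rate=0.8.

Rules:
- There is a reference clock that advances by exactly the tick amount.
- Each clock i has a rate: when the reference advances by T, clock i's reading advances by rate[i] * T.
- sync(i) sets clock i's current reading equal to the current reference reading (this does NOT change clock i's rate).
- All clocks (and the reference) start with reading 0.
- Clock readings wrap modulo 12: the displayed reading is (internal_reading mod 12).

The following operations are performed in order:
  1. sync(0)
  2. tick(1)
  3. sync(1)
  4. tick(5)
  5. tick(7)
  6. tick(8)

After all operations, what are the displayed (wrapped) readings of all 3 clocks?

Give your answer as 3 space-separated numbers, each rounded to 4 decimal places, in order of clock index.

Answer: 11.1000 11.0000 4.8000

Derivation:
After op 1 sync(0): ref=0.0000 raw=[0.0000 0.0000 0.0000]
After op 2 tick(1): ref=1.0000 raw=[1.1000 1.1000 0.8000]
After op 3 sync(1): ref=1.0000 raw=[1.1000 1.0000 0.8000]
After op 4 tick(5): ref=6.0000 raw=[6.6000 6.5000 4.8000]
After op 5 tick(7): ref=13.0000 raw=[14.3000 14.2000 10.4000]
After op 6 tick(8): ref=21.0000 raw=[23.1000 23.0000 16.8000]
Wrap final raw readings (mod 12): 23.1000 mod 12 = 11.1000; 23.0000 mod 12 = 11.0000; 16.8000 mod 12 = 4.8000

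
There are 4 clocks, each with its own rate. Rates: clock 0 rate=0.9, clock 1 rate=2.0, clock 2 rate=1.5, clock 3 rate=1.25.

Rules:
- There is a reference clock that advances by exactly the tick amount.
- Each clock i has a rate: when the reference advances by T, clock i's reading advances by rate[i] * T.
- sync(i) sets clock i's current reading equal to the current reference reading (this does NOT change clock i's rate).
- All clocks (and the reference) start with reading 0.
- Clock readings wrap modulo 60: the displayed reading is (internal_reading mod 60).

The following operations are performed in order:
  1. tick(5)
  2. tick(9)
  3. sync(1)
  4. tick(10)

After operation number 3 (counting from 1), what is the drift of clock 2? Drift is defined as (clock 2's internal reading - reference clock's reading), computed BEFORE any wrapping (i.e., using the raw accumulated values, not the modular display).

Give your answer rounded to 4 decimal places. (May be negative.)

Answer: 7.0000

Derivation:
After op 1 tick(5): ref=5.0000 raw=[4.5000 10.0000 7.5000 6.2500]
After op 2 tick(9): ref=14.0000 raw=[12.6000 28.0000 21.0000 17.5000]
After op 3 sync(1): ref=14.0000 raw=[12.6000 14.0000 21.0000 17.5000]
Drift of clock 2 after op 3: 21.0000 - 14.0000 = 7.0000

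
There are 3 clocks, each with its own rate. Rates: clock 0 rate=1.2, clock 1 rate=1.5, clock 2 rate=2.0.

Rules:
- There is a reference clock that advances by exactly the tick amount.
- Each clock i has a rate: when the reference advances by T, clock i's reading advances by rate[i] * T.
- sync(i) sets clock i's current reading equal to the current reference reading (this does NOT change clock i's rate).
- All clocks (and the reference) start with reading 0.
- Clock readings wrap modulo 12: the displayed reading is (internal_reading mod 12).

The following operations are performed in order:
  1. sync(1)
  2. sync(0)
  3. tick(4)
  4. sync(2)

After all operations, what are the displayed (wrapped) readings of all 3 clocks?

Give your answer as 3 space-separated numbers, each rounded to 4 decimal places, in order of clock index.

Answer: 4.8000 6.0000 4.0000

Derivation:
After op 1 sync(1): ref=0.0000 raw=[0.0000 0.0000 0.0000]
After op 2 sync(0): ref=0.0000 raw=[0.0000 0.0000 0.0000]
After op 3 tick(4): ref=4.0000 raw=[4.8000 6.0000 8.0000]
After op 4 sync(2): ref=4.0000 raw=[4.8000 6.0000 4.0000]
Wrap final raw readings (mod 12): 4.8000 mod 12 = 4.8000; 6.0000 mod 12 = 6.0000; 4.0000 mod 12 = 4.0000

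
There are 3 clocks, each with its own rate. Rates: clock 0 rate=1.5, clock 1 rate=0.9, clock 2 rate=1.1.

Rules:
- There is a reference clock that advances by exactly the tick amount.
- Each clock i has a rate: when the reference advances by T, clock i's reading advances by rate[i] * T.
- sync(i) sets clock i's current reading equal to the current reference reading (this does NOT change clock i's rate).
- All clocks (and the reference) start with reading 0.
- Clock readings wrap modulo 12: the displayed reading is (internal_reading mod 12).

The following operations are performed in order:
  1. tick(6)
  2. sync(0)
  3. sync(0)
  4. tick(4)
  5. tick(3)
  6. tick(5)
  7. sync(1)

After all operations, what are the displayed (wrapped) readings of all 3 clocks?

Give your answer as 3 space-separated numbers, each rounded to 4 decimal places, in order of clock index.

Answer: 0.0000 6.0000 7.8000

Derivation:
After op 1 tick(6): ref=6.0000 raw=[9.0000 5.4000 6.6000]
After op 2 sync(0): ref=6.0000 raw=[6.0000 5.4000 6.6000]
After op 3 sync(0): ref=6.0000 raw=[6.0000 5.4000 6.6000]
After op 4 tick(4): ref=10.0000 raw=[12.0000 9.0000 11.0000]
After op 5 tick(3): ref=13.0000 raw=[16.5000 11.7000 14.3000]
After op 6 tick(5): ref=18.0000 raw=[24.0000 16.2000 19.8000]
After op 7 sync(1): ref=18.0000 raw=[24.0000 18.0000 19.8000]
Wrap final raw readings (mod 12): 24.0000 mod 12 = 0.0000; 18.0000 mod 12 = 6.0000; 19.8000 mod 12 = 7.8000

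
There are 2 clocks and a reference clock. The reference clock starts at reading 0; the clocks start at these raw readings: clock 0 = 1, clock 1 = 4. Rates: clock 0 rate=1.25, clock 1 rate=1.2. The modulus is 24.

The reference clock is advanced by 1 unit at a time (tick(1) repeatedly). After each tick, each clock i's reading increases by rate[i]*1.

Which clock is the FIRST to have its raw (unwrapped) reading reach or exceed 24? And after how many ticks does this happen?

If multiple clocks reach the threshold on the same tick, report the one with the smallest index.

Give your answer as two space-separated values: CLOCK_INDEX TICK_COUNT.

clock 0: start=1, rate=1.25, needs 24-1 = 23; ticks = ceil(23/1.25) = ceil(18.4000) = 19; reading at tick 19 = 1 + 1.25*19 = 24.7500
clock 1: start=4, rate=1.2, needs 24-4 = 20; ticks = ceil(20/1.2) = ceil(16.6667) = 17; reading at tick 17 = 4 + 1.2*17 = 24.4000
Minimum tick count = 17; winners = [1]; smallest index = 1

Answer: 1 17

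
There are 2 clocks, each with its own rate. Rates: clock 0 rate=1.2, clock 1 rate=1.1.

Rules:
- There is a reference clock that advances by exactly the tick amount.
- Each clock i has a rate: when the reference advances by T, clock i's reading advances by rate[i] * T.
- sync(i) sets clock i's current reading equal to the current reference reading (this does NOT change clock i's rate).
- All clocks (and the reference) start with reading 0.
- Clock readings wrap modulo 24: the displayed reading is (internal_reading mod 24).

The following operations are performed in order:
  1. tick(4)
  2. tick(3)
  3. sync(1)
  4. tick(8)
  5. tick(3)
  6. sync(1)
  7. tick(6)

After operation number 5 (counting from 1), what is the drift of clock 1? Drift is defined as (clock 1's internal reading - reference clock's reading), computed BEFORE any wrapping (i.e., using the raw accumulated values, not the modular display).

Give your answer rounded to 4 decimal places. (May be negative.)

Answer: 1.1000

Derivation:
After op 1 tick(4): ref=4.0000 raw=[4.8000 4.4000]
After op 2 tick(3): ref=7.0000 raw=[8.4000 7.7000]
After op 3 sync(1): ref=7.0000 raw=[8.4000 7.0000]
After op 4 tick(8): ref=15.0000 raw=[18.0000 15.8000]
After op 5 tick(3): ref=18.0000 raw=[21.6000 19.1000]
Drift of clock 1 after op 5: 19.1000 - 18.0000 = 1.1000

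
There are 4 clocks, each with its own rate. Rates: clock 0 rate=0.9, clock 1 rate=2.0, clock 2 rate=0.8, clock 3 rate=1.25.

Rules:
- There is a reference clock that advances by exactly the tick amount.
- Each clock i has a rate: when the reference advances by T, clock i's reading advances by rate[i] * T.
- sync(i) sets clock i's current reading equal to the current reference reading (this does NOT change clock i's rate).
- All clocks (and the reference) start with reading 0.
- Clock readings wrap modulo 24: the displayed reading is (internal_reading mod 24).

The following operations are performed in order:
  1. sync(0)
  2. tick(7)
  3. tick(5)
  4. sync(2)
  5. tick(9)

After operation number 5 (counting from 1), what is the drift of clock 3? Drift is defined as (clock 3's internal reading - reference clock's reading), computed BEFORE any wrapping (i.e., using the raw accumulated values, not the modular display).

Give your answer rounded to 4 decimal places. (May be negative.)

After op 1 sync(0): ref=0.0000 raw=[0.0000 0.0000 0.0000 0.0000]
After op 2 tick(7): ref=7.0000 raw=[6.3000 14.0000 5.6000 8.7500]
After op 3 tick(5): ref=12.0000 raw=[10.8000 24.0000 9.6000 15.0000]
After op 4 sync(2): ref=12.0000 raw=[10.8000 24.0000 12.0000 15.0000]
After op 5 tick(9): ref=21.0000 raw=[18.9000 42.0000 19.2000 26.2500]
Drift of clock 3 after op 5: 26.2500 - 21.0000 = 5.2500

Answer: 5.2500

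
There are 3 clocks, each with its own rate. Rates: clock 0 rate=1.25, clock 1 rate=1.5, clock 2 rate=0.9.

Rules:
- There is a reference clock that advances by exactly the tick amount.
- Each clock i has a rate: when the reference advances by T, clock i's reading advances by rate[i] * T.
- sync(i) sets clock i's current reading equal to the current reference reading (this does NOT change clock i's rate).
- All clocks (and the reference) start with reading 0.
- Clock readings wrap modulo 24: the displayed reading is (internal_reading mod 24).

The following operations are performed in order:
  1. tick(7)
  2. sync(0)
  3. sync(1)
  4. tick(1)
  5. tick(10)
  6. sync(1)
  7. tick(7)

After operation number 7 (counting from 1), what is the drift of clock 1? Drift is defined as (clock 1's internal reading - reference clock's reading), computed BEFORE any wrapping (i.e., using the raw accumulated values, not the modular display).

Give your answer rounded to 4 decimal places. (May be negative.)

After op 1 tick(7): ref=7.0000 raw=[8.7500 10.5000 6.3000]
After op 2 sync(0): ref=7.0000 raw=[7.0000 10.5000 6.3000]
After op 3 sync(1): ref=7.0000 raw=[7.0000 7.0000 6.3000]
After op 4 tick(1): ref=8.0000 raw=[8.2500 8.5000 7.2000]
After op 5 tick(10): ref=18.0000 raw=[20.7500 23.5000 16.2000]
After op 6 sync(1): ref=18.0000 raw=[20.7500 18.0000 16.2000]
After op 7 tick(7): ref=25.0000 raw=[29.5000 28.5000 22.5000]
Drift of clock 1 after op 7: 28.5000 - 25.0000 = 3.5000

Answer: 3.5000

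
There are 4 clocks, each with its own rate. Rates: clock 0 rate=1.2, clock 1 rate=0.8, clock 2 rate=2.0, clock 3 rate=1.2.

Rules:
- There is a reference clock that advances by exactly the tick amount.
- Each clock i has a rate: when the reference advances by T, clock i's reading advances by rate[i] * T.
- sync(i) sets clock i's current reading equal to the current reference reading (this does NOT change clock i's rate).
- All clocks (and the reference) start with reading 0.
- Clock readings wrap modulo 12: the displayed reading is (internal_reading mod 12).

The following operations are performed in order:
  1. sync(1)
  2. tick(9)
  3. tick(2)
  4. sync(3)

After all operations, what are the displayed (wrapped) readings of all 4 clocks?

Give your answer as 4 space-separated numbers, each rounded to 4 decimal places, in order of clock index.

After op 1 sync(1): ref=0.0000 raw=[0.0000 0.0000 0.0000 0.0000]
After op 2 tick(9): ref=9.0000 raw=[10.8000 7.2000 18.0000 10.8000]
After op 3 tick(2): ref=11.0000 raw=[13.2000 8.8000 22.0000 13.2000]
After op 4 sync(3): ref=11.0000 raw=[13.2000 8.8000 22.0000 11.0000]
Wrap final raw readings (mod 12): 13.2000 mod 12 = 1.2000; 8.8000 mod 12 = 8.8000; 22.0000 mod 12 = 10.0000; 11.0000 mod 12 = 11.0000

Answer: 1.2000 8.8000 10.0000 11.0000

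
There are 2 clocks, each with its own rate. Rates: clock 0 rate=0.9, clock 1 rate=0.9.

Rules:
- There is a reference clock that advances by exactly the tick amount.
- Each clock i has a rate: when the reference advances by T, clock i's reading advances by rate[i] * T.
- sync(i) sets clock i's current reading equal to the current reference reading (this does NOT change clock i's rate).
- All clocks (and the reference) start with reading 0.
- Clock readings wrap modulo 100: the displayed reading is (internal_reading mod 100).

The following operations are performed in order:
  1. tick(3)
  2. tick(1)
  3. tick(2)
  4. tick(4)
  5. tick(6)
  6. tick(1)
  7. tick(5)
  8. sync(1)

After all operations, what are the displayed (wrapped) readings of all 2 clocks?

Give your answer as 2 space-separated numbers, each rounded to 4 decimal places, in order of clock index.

Answer: 19.8000 22.0000

Derivation:
After op 1 tick(3): ref=3.0000 raw=[2.7000 2.7000]
After op 2 tick(1): ref=4.0000 raw=[3.6000 3.6000]
After op 3 tick(2): ref=6.0000 raw=[5.4000 5.4000]
After op 4 tick(4): ref=10.0000 raw=[9.0000 9.0000]
After op 5 tick(6): ref=16.0000 raw=[14.4000 14.4000]
After op 6 tick(1): ref=17.0000 raw=[15.3000 15.3000]
After op 7 tick(5): ref=22.0000 raw=[19.8000 19.8000]
After op 8 sync(1): ref=22.0000 raw=[19.8000 22.0000]
Wrap final raw readings (mod 100): 19.8000 mod 100 = 19.8000; 22.0000 mod 100 = 22.0000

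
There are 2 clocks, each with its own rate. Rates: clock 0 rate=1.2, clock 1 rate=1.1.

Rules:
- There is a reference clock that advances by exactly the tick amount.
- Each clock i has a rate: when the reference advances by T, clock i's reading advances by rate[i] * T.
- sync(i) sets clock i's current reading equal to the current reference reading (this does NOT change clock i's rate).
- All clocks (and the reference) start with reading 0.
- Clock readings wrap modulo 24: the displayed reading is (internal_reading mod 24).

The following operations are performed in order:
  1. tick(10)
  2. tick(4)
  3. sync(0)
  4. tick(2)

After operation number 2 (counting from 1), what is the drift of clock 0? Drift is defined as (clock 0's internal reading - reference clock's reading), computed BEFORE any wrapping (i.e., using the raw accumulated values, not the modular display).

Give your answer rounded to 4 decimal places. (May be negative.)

Answer: 2.8000

Derivation:
After op 1 tick(10): ref=10.0000 raw=[12.0000 11.0000]
After op 2 tick(4): ref=14.0000 raw=[16.8000 15.4000]
Drift of clock 0 after op 2: 16.8000 - 14.0000 = 2.8000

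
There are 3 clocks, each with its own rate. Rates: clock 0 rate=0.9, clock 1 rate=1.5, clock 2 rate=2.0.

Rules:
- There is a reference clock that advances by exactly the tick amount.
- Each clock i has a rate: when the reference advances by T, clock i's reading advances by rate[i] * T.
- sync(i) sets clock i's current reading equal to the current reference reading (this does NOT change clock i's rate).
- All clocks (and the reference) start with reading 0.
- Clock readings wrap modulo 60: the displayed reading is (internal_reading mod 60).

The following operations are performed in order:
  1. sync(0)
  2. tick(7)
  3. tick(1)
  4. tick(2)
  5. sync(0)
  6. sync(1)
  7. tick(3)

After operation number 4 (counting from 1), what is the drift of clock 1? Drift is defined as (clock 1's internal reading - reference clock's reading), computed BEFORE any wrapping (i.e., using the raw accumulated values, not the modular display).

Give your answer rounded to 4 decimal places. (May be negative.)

Answer: 5.0000

Derivation:
After op 1 sync(0): ref=0.0000 raw=[0.0000 0.0000 0.0000]
After op 2 tick(7): ref=7.0000 raw=[6.3000 10.5000 14.0000]
After op 3 tick(1): ref=8.0000 raw=[7.2000 12.0000 16.0000]
After op 4 tick(2): ref=10.0000 raw=[9.0000 15.0000 20.0000]
Drift of clock 1 after op 4: 15.0000 - 10.0000 = 5.0000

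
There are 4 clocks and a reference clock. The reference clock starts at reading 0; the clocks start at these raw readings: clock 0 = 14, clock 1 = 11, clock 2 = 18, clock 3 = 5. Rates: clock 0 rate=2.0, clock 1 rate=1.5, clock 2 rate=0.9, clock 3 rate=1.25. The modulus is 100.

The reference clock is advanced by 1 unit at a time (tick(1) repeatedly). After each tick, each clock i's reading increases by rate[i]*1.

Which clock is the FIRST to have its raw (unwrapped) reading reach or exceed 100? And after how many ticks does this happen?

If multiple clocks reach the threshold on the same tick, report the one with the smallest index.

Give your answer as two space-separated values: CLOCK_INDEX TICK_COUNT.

Answer: 0 43

Derivation:
clock 0: start=14, rate=2.0, needs 100-14 = 86; ticks = ceil(86/2.0) = ceil(43.0000) = 43; reading at tick 43 = 14 + 2.0*43 = 100.0000
clock 1: start=11, rate=1.5, needs 100-11 = 89; ticks = ceil(89/1.5) = ceil(59.3333) = 60; reading at tick 60 = 11 + 1.5*60 = 101.0000
clock 2: start=18, rate=0.9, needs 100-18 = 82; ticks = ceil(82/0.9) = ceil(91.1111) = 92; reading at tick 92 = 18 + 0.9*92 = 100.8000
clock 3: start=5, rate=1.25, needs 100-5 = 95; ticks = ceil(95/1.25) = ceil(76.0000) = 76; reading at tick 76 = 5 + 1.25*76 = 100.0000
Minimum tick count = 43; winners = [0]; smallest index = 0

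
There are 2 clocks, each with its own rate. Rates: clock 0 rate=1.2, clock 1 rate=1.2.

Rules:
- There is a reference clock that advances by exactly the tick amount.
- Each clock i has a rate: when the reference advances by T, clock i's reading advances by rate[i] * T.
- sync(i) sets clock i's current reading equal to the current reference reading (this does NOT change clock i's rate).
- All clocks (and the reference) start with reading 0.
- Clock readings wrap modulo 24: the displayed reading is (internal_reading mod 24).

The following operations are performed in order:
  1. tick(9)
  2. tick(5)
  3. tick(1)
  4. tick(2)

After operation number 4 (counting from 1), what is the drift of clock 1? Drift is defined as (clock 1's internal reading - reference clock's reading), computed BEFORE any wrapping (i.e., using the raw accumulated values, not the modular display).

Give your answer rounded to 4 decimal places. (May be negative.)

After op 1 tick(9): ref=9.0000 raw=[10.8000 10.8000]
After op 2 tick(5): ref=14.0000 raw=[16.8000 16.8000]
After op 3 tick(1): ref=15.0000 raw=[18.0000 18.0000]
After op 4 tick(2): ref=17.0000 raw=[20.4000 20.4000]
Drift of clock 1 after op 4: 20.4000 - 17.0000 = 3.4000

Answer: 3.4000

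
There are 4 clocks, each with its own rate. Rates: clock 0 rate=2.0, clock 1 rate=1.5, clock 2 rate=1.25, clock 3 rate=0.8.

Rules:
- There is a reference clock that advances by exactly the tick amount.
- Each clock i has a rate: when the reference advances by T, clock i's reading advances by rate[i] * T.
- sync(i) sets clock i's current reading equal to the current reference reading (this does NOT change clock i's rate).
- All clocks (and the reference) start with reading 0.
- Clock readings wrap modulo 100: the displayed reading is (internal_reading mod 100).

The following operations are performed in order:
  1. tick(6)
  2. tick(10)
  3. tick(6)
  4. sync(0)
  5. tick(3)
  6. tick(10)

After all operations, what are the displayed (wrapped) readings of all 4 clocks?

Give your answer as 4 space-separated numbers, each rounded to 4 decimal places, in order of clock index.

Answer: 48.0000 52.5000 43.7500 28.0000

Derivation:
After op 1 tick(6): ref=6.0000 raw=[12.0000 9.0000 7.5000 4.8000]
After op 2 tick(10): ref=16.0000 raw=[32.0000 24.0000 20.0000 12.8000]
After op 3 tick(6): ref=22.0000 raw=[44.0000 33.0000 27.5000 17.6000]
After op 4 sync(0): ref=22.0000 raw=[22.0000 33.0000 27.5000 17.6000]
After op 5 tick(3): ref=25.0000 raw=[28.0000 37.5000 31.2500 20.0000]
After op 6 tick(10): ref=35.0000 raw=[48.0000 52.5000 43.7500 28.0000]
Wrap final raw readings (mod 100): 48.0000 mod 100 = 48.0000; 52.5000 mod 100 = 52.5000; 43.7500 mod 100 = 43.7500; 28.0000 mod 100 = 28.0000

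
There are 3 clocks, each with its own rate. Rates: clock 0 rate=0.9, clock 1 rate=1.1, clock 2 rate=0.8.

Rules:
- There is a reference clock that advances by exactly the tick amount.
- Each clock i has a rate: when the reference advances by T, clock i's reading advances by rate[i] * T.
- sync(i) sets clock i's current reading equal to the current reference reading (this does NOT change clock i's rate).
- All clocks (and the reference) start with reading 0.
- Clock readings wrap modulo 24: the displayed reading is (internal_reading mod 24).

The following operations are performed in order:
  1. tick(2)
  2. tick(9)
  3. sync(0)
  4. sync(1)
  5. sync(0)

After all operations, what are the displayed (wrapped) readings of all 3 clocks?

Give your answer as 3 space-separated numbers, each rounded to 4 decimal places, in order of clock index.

Answer: 11.0000 11.0000 8.8000

Derivation:
After op 1 tick(2): ref=2.0000 raw=[1.8000 2.2000 1.6000]
After op 2 tick(9): ref=11.0000 raw=[9.9000 12.1000 8.8000]
After op 3 sync(0): ref=11.0000 raw=[11.0000 12.1000 8.8000]
After op 4 sync(1): ref=11.0000 raw=[11.0000 11.0000 8.8000]
After op 5 sync(0): ref=11.0000 raw=[11.0000 11.0000 8.8000]
Wrap final raw readings (mod 24): 11.0000 mod 24 = 11.0000; 11.0000 mod 24 = 11.0000; 8.8000 mod 24 = 8.8000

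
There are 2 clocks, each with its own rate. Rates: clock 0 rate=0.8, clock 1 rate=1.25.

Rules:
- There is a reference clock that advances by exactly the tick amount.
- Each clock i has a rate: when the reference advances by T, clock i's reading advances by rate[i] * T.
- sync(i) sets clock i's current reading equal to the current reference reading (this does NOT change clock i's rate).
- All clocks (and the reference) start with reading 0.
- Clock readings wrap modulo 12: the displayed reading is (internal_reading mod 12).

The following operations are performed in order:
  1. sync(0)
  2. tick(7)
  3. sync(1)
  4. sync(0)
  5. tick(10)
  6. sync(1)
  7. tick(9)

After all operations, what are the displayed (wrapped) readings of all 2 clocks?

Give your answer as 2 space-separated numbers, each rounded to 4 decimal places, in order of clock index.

After op 1 sync(0): ref=0.0000 raw=[0.0000 0.0000]
After op 2 tick(7): ref=7.0000 raw=[5.6000 8.7500]
After op 3 sync(1): ref=7.0000 raw=[5.6000 7.0000]
After op 4 sync(0): ref=7.0000 raw=[7.0000 7.0000]
After op 5 tick(10): ref=17.0000 raw=[15.0000 19.5000]
After op 6 sync(1): ref=17.0000 raw=[15.0000 17.0000]
After op 7 tick(9): ref=26.0000 raw=[22.2000 28.2500]
Wrap final raw readings (mod 12): 22.2000 mod 12 = 10.2000; 28.2500 mod 12 = 4.2500

Answer: 10.2000 4.2500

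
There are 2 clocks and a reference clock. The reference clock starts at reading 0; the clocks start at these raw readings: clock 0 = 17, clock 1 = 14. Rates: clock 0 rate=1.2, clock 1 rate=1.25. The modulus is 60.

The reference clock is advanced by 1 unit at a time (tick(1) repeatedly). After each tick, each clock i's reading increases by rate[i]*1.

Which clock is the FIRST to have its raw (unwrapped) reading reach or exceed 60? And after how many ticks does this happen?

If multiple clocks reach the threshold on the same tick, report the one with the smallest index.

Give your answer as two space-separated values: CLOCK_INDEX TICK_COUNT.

Answer: 0 36

Derivation:
clock 0: start=17, rate=1.2, needs 60-17 = 43; ticks = ceil(43/1.2) = ceil(35.8333) = 36; reading at tick 36 = 17 + 1.2*36 = 60.2000
clock 1: start=14, rate=1.25, needs 60-14 = 46; ticks = ceil(46/1.25) = ceil(36.8000) = 37; reading at tick 37 = 14 + 1.25*37 = 60.2500
Minimum tick count = 36; winners = [0]; smallest index = 0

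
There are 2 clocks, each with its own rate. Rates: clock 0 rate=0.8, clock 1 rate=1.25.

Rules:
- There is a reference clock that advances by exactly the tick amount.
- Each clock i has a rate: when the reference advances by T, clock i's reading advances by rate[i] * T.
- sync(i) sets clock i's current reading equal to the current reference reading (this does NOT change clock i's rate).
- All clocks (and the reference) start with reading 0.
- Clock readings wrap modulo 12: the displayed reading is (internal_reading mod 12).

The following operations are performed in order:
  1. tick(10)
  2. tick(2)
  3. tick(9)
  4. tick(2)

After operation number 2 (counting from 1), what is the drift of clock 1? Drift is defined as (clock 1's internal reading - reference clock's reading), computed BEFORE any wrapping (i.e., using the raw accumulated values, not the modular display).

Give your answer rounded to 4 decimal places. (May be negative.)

Answer: 3.0000

Derivation:
After op 1 tick(10): ref=10.0000 raw=[8.0000 12.5000]
After op 2 tick(2): ref=12.0000 raw=[9.6000 15.0000]
Drift of clock 1 after op 2: 15.0000 - 12.0000 = 3.0000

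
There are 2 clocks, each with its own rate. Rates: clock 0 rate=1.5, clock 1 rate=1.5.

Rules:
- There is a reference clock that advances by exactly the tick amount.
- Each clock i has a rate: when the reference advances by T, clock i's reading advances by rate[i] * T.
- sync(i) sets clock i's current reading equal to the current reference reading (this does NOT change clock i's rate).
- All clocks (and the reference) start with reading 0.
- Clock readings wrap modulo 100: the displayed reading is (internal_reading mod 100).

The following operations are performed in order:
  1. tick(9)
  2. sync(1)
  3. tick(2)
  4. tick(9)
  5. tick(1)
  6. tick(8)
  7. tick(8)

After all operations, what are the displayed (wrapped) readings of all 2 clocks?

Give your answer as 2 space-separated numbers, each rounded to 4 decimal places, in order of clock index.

After op 1 tick(9): ref=9.0000 raw=[13.5000 13.5000]
After op 2 sync(1): ref=9.0000 raw=[13.5000 9.0000]
After op 3 tick(2): ref=11.0000 raw=[16.5000 12.0000]
After op 4 tick(9): ref=20.0000 raw=[30.0000 25.5000]
After op 5 tick(1): ref=21.0000 raw=[31.5000 27.0000]
After op 6 tick(8): ref=29.0000 raw=[43.5000 39.0000]
After op 7 tick(8): ref=37.0000 raw=[55.5000 51.0000]
Wrap final raw readings (mod 100): 55.5000 mod 100 = 55.5000; 51.0000 mod 100 = 51.0000

Answer: 55.5000 51.0000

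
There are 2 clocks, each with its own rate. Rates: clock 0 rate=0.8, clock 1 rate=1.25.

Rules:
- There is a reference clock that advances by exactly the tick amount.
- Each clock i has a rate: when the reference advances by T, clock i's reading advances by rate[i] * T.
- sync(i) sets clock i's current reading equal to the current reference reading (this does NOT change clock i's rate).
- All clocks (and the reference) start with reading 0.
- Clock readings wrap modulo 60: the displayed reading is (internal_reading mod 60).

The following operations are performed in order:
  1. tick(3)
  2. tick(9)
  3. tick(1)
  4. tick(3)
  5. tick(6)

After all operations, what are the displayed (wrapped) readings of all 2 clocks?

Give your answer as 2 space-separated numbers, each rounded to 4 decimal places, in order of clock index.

After op 1 tick(3): ref=3.0000 raw=[2.4000 3.7500]
After op 2 tick(9): ref=12.0000 raw=[9.6000 15.0000]
After op 3 tick(1): ref=13.0000 raw=[10.4000 16.2500]
After op 4 tick(3): ref=16.0000 raw=[12.8000 20.0000]
After op 5 tick(6): ref=22.0000 raw=[17.6000 27.5000]
Wrap final raw readings (mod 60): 17.6000 mod 60 = 17.6000; 27.5000 mod 60 = 27.5000

Answer: 17.6000 27.5000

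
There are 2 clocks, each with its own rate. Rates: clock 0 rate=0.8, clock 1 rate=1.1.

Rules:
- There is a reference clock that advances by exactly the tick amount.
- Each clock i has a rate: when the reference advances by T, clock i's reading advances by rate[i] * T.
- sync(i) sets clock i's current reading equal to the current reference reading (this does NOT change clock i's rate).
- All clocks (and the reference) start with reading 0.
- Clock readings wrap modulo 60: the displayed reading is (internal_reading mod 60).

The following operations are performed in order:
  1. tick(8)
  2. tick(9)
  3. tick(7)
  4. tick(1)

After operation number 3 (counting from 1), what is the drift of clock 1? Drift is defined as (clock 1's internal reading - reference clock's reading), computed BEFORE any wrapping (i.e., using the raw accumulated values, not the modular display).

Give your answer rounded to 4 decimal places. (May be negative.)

After op 1 tick(8): ref=8.0000 raw=[6.4000 8.8000]
After op 2 tick(9): ref=17.0000 raw=[13.6000 18.7000]
After op 3 tick(7): ref=24.0000 raw=[19.2000 26.4000]
Drift of clock 1 after op 3: 26.4000 - 24.0000 = 2.4000

Answer: 2.4000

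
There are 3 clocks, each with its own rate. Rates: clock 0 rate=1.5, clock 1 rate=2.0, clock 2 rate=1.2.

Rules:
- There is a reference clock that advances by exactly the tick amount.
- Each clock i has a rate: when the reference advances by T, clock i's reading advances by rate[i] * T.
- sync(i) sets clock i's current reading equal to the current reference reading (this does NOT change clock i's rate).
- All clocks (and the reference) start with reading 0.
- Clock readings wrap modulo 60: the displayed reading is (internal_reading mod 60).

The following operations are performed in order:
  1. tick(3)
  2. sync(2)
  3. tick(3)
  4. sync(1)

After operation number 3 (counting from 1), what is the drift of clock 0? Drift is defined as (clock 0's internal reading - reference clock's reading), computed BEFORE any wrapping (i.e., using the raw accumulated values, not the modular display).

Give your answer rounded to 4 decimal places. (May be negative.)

Answer: 3.0000

Derivation:
After op 1 tick(3): ref=3.0000 raw=[4.5000 6.0000 3.6000]
After op 2 sync(2): ref=3.0000 raw=[4.5000 6.0000 3.0000]
After op 3 tick(3): ref=6.0000 raw=[9.0000 12.0000 6.6000]
Drift of clock 0 after op 3: 9.0000 - 6.0000 = 3.0000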